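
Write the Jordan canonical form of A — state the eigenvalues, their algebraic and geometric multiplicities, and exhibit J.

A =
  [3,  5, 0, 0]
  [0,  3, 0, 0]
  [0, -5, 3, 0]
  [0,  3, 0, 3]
J_2(3) ⊕ J_1(3) ⊕ J_1(3)

The characteristic polynomial is
  det(x·I − A) = x^4 - 12*x^3 + 54*x^2 - 108*x + 81 = (x - 3)^4

Eigenvalues and multiplicities (the geometric multiplicity of λ is n − rank(A − λI), which equals the number of Jordan blocks for λ):
  λ = 3: algebraic multiplicity = 4, geometric multiplicity = 3

Determining the block sizes for each eigenvalue:
  λ = 3: 3 blocks summing to 4 forces exactly one block of size 2 and the rest size 1 → block sizes [2, 1, 1]

Assembling the blocks gives a Jordan form
J =
  [3, 1, 0, 0]
  [0, 3, 0, 0]
  [0, 0, 3, 0]
  [0, 0, 0, 3]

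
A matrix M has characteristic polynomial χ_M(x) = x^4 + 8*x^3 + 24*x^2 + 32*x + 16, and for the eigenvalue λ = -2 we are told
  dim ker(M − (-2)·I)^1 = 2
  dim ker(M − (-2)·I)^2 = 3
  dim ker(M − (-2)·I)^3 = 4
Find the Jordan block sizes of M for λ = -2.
Block sizes for λ = -2: [3, 1]

From the dimensions of kernels of powers, the number of Jordan blocks of size at least j is d_j − d_{j−1} where d_j = dim ker(N^j) (with d_0 = 0). Computing the differences gives [2, 1, 1].
The number of blocks of size exactly k is (#blocks of size ≥ k) − (#blocks of size ≥ k + 1), so the partition is: 1 block(s) of size 1, 1 block(s) of size 3.
In nonincreasing order the block sizes are [3, 1].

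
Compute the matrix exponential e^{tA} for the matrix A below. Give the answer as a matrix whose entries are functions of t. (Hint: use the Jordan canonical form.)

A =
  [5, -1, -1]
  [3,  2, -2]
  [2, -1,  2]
e^{tA} =
  [-t^2*exp(3*t)/2 + 2*t*exp(3*t) + exp(3*t), -t*exp(3*t), t^2*exp(3*t)/2 - t*exp(3*t)]
  [-t^2*exp(3*t)/2 + 3*t*exp(3*t), -t*exp(3*t) + exp(3*t), t^2*exp(3*t)/2 - 2*t*exp(3*t)]
  [-t^2*exp(3*t)/2 + 2*t*exp(3*t), -t*exp(3*t), t^2*exp(3*t)/2 - t*exp(3*t) + exp(3*t)]

Strategy: write A = P · J · P⁻¹ where J is a Jordan canonical form, so e^{tA} = P · e^{tJ} · P⁻¹, and e^{tJ} can be computed block-by-block.

A has Jordan form
J =
  [3, 1, 0]
  [0, 3, 1]
  [0, 0, 3]
(up to reordering of blocks).

Per-block formulas:
  For a 3×3 Jordan block J_3(3): exp(t · J_3(3)) = e^(3t)·(I + t·N + (t^2/2)·N^2), where N is the 3×3 nilpotent shift.

After assembling e^{tJ} and conjugating by P, we get:

e^{tA} =
  [-t^2*exp(3*t)/2 + 2*t*exp(3*t) + exp(3*t), -t*exp(3*t), t^2*exp(3*t)/2 - t*exp(3*t)]
  [-t^2*exp(3*t)/2 + 3*t*exp(3*t), -t*exp(3*t) + exp(3*t), t^2*exp(3*t)/2 - 2*t*exp(3*t)]
  [-t^2*exp(3*t)/2 + 2*t*exp(3*t), -t*exp(3*t), t^2*exp(3*t)/2 - t*exp(3*t) + exp(3*t)]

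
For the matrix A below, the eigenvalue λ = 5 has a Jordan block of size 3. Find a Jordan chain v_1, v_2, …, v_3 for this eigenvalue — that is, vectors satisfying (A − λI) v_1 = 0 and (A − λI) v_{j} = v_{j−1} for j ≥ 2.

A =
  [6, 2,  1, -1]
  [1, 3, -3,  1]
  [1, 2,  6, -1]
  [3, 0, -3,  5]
A Jordan chain for λ = 5 of length 3:
v_1 = (1, -1, 1, 0)ᵀ
v_2 = (1, 1, 1, 3)ᵀ
v_3 = (1, 0, 0, 0)ᵀ

Let N = A − (5)·I. We want v_3 with N^3 v_3 = 0 but N^2 v_3 ≠ 0; then v_{j-1} := N · v_j for j = 3, …, 2.

Pick v_3 = (1, 0, 0, 0)ᵀ.
Then v_2 = N · v_3 = (1, 1, 1, 3)ᵀ.
Then v_1 = N · v_2 = (1, -1, 1, 0)ᵀ.

Sanity check: (A − (5)·I) v_1 = (0, 0, 0, 0)ᵀ = 0. ✓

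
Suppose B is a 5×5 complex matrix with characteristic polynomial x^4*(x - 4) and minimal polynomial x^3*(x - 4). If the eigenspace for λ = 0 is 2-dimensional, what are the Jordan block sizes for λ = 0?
Block sizes for λ = 0: [3, 1]

Step 1 — from the characteristic polynomial, algebraic multiplicity of λ = 0 is 4. From dim ker(B − (0)·I) = 2, there are exactly 2 Jordan blocks for λ = 0.
Step 2 — from the minimal polynomial, the factor (x − 0)^3 tells us the largest block for λ = 0 has size 3.
Step 3 — with total size 4, 2 blocks, and largest block 3, the block sizes (in nonincreasing order) are [3, 1].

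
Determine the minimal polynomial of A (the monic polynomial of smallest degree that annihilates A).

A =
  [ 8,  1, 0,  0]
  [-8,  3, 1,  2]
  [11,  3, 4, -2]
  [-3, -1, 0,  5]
x^3 - 15*x^2 + 75*x - 125

The characteristic polynomial is χ_A(x) = (x - 5)^4, so the eigenvalues are known. The minimal polynomial is
  m_A(x) = Π_λ (x − λ)^{k_λ}
where k_λ is the size of the *largest* Jordan block for λ (equivalently, the smallest k with (A − λI)^k v = 0 for every generalised eigenvector v of λ).

  λ = 5: largest Jordan block has size 3, contributing (x − 5)^3

So m_A(x) = (x - 5)^3 = x^3 - 15*x^2 + 75*x - 125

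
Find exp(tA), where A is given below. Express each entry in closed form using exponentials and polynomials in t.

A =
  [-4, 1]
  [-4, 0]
e^{tA} =
  [-2*t*exp(-2*t) + exp(-2*t), t*exp(-2*t)]
  [-4*t*exp(-2*t), 2*t*exp(-2*t) + exp(-2*t)]

Strategy: write A = P · J · P⁻¹ where J is a Jordan canonical form, so e^{tA} = P · e^{tJ} · P⁻¹, and e^{tJ} can be computed block-by-block.

A has Jordan form
J =
  [-2,  1]
  [ 0, -2]
(up to reordering of blocks).

Per-block formulas:
  For a 2×2 Jordan block J_2(-2): exp(t · J_2(-2)) = e^(-2t)·(I + t·N), where N is the 2×2 nilpotent shift.

After assembling e^{tJ} and conjugating by P, we get:

e^{tA} =
  [-2*t*exp(-2*t) + exp(-2*t), t*exp(-2*t)]
  [-4*t*exp(-2*t), 2*t*exp(-2*t) + exp(-2*t)]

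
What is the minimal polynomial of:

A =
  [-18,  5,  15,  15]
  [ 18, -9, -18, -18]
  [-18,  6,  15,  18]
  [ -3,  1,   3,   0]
x^2 + 6*x + 9

The characteristic polynomial is χ_A(x) = (x + 3)^4, so the eigenvalues are known. The minimal polynomial is
  m_A(x) = Π_λ (x − λ)^{k_λ}
where k_λ is the size of the *largest* Jordan block for λ (equivalently, the smallest k with (A − λI)^k v = 0 for every generalised eigenvector v of λ).

  λ = -3: largest Jordan block has size 2, contributing (x + 3)^2

So m_A(x) = (x + 3)^2 = x^2 + 6*x + 9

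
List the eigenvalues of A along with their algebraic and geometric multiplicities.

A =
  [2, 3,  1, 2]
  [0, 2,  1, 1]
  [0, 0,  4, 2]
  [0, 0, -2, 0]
λ = 2: alg = 4, geom = 2

Step 1 — factor the characteristic polynomial to read off the algebraic multiplicities:
  χ_A(x) = (x - 2)^4

Step 2 — compute geometric multiplicities via the rank-nullity identity g(λ) = n − rank(A − λI):
  rank(A − (2)·I) = 2, so dim ker(A − (2)·I) = n − 2 = 2

Summary:
  λ = 2: algebraic multiplicity = 4, geometric multiplicity = 2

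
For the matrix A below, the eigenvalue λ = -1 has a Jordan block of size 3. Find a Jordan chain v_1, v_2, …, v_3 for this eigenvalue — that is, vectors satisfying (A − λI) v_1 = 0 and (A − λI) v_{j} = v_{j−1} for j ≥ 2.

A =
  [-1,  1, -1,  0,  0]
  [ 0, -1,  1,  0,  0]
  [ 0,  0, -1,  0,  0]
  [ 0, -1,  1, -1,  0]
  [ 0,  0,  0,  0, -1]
A Jordan chain for λ = -1 of length 3:
v_1 = (1, 0, 0, -1, 0)ᵀ
v_2 = (-1, 1, 0, 1, 0)ᵀ
v_3 = (0, 0, 1, 0, 0)ᵀ

Let N = A − (-1)·I. We want v_3 with N^3 v_3 = 0 but N^2 v_3 ≠ 0; then v_{j-1} := N · v_j for j = 3, …, 2.

Pick v_3 = (0, 0, 1, 0, 0)ᵀ.
Then v_2 = N · v_3 = (-1, 1, 0, 1, 0)ᵀ.
Then v_1 = N · v_2 = (1, 0, 0, -1, 0)ᵀ.

Sanity check: (A − (-1)·I) v_1 = (0, 0, 0, 0, 0)ᵀ = 0. ✓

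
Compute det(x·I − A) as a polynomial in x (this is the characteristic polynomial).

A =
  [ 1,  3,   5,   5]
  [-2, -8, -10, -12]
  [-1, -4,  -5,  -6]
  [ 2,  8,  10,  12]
x^4

Expanding det(x·I − A) (e.g. by cofactor expansion or by noting that A is similar to its Jordan form J, which has the same characteristic polynomial as A) gives
  χ_A(x) = x^4
which factors as x^4. The eigenvalues (with algebraic multiplicities) are λ = 0 with multiplicity 4.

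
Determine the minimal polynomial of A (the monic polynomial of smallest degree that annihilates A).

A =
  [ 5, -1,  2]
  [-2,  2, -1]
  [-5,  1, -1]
x^3 - 6*x^2 + 12*x - 8

The characteristic polynomial is χ_A(x) = (x - 2)^3, so the eigenvalues are known. The minimal polynomial is
  m_A(x) = Π_λ (x − λ)^{k_λ}
where k_λ is the size of the *largest* Jordan block for λ (equivalently, the smallest k with (A − λI)^k v = 0 for every generalised eigenvector v of λ).

  λ = 2: largest Jordan block has size 3, contributing (x − 2)^3

So m_A(x) = (x - 2)^3 = x^3 - 6*x^2 + 12*x - 8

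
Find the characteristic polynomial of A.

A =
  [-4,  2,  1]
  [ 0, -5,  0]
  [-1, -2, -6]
x^3 + 15*x^2 + 75*x + 125

Expanding det(x·I − A) (e.g. by cofactor expansion or by noting that A is similar to its Jordan form J, which has the same characteristic polynomial as A) gives
  χ_A(x) = x^3 + 15*x^2 + 75*x + 125
which factors as (x + 5)^3. The eigenvalues (with algebraic multiplicities) are λ = -5 with multiplicity 3.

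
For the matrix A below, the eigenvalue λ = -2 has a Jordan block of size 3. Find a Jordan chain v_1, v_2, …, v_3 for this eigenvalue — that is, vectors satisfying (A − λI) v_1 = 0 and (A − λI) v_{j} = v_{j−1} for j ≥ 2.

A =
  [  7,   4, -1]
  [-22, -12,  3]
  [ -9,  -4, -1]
A Jordan chain for λ = -2 of length 3:
v_1 = (2, -5, -2)ᵀ
v_2 = (9, -22, -9)ᵀ
v_3 = (1, 0, 0)ᵀ

Let N = A − (-2)·I. We want v_3 with N^3 v_3 = 0 but N^2 v_3 ≠ 0; then v_{j-1} := N · v_j for j = 3, …, 2.

Pick v_3 = (1, 0, 0)ᵀ.
Then v_2 = N · v_3 = (9, -22, -9)ᵀ.
Then v_1 = N · v_2 = (2, -5, -2)ᵀ.

Sanity check: (A − (-2)·I) v_1 = (0, 0, 0)ᵀ = 0. ✓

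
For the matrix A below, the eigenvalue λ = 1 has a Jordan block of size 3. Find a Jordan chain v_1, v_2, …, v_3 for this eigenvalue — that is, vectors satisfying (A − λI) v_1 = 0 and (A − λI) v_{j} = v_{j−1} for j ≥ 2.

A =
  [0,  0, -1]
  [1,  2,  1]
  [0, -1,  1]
A Jordan chain for λ = 1 of length 3:
v_1 = (1, 0, -1)ᵀ
v_2 = (-1, 1, 0)ᵀ
v_3 = (1, 0, 0)ᵀ

Let N = A − (1)·I. We want v_3 with N^3 v_3 = 0 but N^2 v_3 ≠ 0; then v_{j-1} := N · v_j for j = 3, …, 2.

Pick v_3 = (1, 0, 0)ᵀ.
Then v_2 = N · v_3 = (-1, 1, 0)ᵀ.
Then v_1 = N · v_2 = (1, 0, -1)ᵀ.

Sanity check: (A − (1)·I) v_1 = (0, 0, 0)ᵀ = 0. ✓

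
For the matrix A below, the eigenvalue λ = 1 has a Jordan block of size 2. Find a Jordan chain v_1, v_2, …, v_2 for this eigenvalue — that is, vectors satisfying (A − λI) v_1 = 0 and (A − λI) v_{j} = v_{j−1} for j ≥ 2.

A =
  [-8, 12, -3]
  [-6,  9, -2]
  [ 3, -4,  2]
A Jordan chain for λ = 1 of length 2:
v_1 = (-9, -6, 3)ᵀ
v_2 = (1, 0, 0)ᵀ

Let N = A − (1)·I. We want v_2 with N^2 v_2 = 0 but N^1 v_2 ≠ 0; then v_{j-1} := N · v_j for j = 2, …, 2.

Pick v_2 = (1, 0, 0)ᵀ.
Then v_1 = N · v_2 = (-9, -6, 3)ᵀ.

Sanity check: (A − (1)·I) v_1 = (0, 0, 0)ᵀ = 0. ✓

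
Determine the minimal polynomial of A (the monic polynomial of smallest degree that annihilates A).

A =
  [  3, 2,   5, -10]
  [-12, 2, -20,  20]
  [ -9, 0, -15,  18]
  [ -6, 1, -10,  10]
x^2

The characteristic polynomial is χ_A(x) = x^4, so the eigenvalues are known. The minimal polynomial is
  m_A(x) = Π_λ (x − λ)^{k_λ}
where k_λ is the size of the *largest* Jordan block for λ (equivalently, the smallest k with (A − λI)^k v = 0 for every generalised eigenvector v of λ).

  λ = 0: largest Jordan block has size 2, contributing (x − 0)^2

So m_A(x) = x^2 = x^2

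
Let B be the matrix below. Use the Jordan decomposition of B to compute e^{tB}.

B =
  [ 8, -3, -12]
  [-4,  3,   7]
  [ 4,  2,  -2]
e^{tB} =
  [6*t*exp(2*t) + exp(2*t), 12*t*exp(2*t) - 5*exp(5*t) + 5*exp(2*t), 3*t*exp(2*t) - 5*exp(5*t) + 5*exp(2*t)]
  [-4*t*exp(2*t), -8*t*exp(2*t) + 3*exp(5*t) - 2*exp(2*t), -2*t*exp(2*t) + 3*exp(5*t) - 3*exp(2*t)]
  [4*t*exp(2*t), 8*t*exp(2*t) - 2*exp(5*t) + 2*exp(2*t), 2*t*exp(2*t) - 2*exp(5*t) + 3*exp(2*t)]

Strategy: write B = P · J · P⁻¹ where J is a Jordan canonical form, so e^{tB} = P · e^{tJ} · P⁻¹, and e^{tJ} can be computed block-by-block.

B has Jordan form
J =
  [2, 1, 0]
  [0, 2, 0]
  [0, 0, 5]
(up to reordering of blocks).

Per-block formulas:
  For a 2×2 Jordan block J_2(2): exp(t · J_2(2)) = e^(2t)·(I + t·N), where N is the 2×2 nilpotent shift.
  For a 1×1 block at λ = 5: exp(t · [5]) = [e^(5t)].

After assembling e^{tJ} and conjugating by P, we get:

e^{tB} =
  [6*t*exp(2*t) + exp(2*t), 12*t*exp(2*t) - 5*exp(5*t) + 5*exp(2*t), 3*t*exp(2*t) - 5*exp(5*t) + 5*exp(2*t)]
  [-4*t*exp(2*t), -8*t*exp(2*t) + 3*exp(5*t) - 2*exp(2*t), -2*t*exp(2*t) + 3*exp(5*t) - 3*exp(2*t)]
  [4*t*exp(2*t), 8*t*exp(2*t) - 2*exp(5*t) + 2*exp(2*t), 2*t*exp(2*t) - 2*exp(5*t) + 3*exp(2*t)]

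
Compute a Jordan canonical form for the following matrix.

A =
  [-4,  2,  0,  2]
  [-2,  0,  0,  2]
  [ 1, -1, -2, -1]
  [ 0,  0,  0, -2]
J_2(-2) ⊕ J_1(-2) ⊕ J_1(-2)

The characteristic polynomial is
  det(x·I − A) = x^4 + 8*x^3 + 24*x^2 + 32*x + 16 = (x + 2)^4

Eigenvalues and multiplicities (the geometric multiplicity of λ is n − rank(A − λI), which equals the number of Jordan blocks for λ):
  λ = -2: algebraic multiplicity = 4, geometric multiplicity = 3

Determining the block sizes for each eigenvalue:
  λ = -2: 3 blocks summing to 4 forces exactly one block of size 2 and the rest size 1 → block sizes [2, 1, 1]

Assembling the blocks gives a Jordan form
J =
  [-2,  1,  0,  0]
  [ 0, -2,  0,  0]
  [ 0,  0, -2,  0]
  [ 0,  0,  0, -2]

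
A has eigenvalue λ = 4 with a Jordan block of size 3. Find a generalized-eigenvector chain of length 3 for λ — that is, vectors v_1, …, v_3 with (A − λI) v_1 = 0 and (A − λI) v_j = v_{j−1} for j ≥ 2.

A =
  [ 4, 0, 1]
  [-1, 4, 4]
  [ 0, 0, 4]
A Jordan chain for λ = 4 of length 3:
v_1 = (0, -1, 0)ᵀ
v_2 = (1, 4, 0)ᵀ
v_3 = (0, 0, 1)ᵀ

Let N = A − (4)·I. We want v_3 with N^3 v_3 = 0 but N^2 v_3 ≠ 0; then v_{j-1} := N · v_j for j = 3, …, 2.

Pick v_3 = (0, 0, 1)ᵀ.
Then v_2 = N · v_3 = (1, 4, 0)ᵀ.
Then v_1 = N · v_2 = (0, -1, 0)ᵀ.

Sanity check: (A − (4)·I) v_1 = (0, 0, 0)ᵀ = 0. ✓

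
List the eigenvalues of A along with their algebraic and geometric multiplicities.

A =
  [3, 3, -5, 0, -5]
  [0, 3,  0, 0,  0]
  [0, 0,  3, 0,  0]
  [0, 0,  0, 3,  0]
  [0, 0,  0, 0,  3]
λ = 3: alg = 5, geom = 4

Step 1 — factor the characteristic polynomial to read off the algebraic multiplicities:
  χ_A(x) = (x - 3)^5

Step 2 — compute geometric multiplicities via the rank-nullity identity g(λ) = n − rank(A − λI):
  rank(A − (3)·I) = 1, so dim ker(A − (3)·I) = n − 1 = 4

Summary:
  λ = 3: algebraic multiplicity = 5, geometric multiplicity = 4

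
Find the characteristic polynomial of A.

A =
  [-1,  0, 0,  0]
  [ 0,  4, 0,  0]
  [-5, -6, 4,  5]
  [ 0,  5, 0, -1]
x^4 - 6*x^3 + x^2 + 24*x + 16

Expanding det(x·I − A) (e.g. by cofactor expansion or by noting that A is similar to its Jordan form J, which has the same characteristic polynomial as A) gives
  χ_A(x) = x^4 - 6*x^3 + x^2 + 24*x + 16
which factors as (x - 4)^2*(x + 1)^2. The eigenvalues (with algebraic multiplicities) are λ = -1 with multiplicity 2, λ = 4 with multiplicity 2.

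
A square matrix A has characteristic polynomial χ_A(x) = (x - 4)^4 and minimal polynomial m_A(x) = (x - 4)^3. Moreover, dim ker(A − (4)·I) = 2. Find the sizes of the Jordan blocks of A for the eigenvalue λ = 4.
Block sizes for λ = 4: [3, 1]

Step 1 — from the characteristic polynomial, algebraic multiplicity of λ = 4 is 4. From dim ker(A − (4)·I) = 2, there are exactly 2 Jordan blocks for λ = 4.
Step 2 — from the minimal polynomial, the factor (x − 4)^3 tells us the largest block for λ = 4 has size 3.
Step 3 — with total size 4, 2 blocks, and largest block 3, the block sizes (in nonincreasing order) are [3, 1].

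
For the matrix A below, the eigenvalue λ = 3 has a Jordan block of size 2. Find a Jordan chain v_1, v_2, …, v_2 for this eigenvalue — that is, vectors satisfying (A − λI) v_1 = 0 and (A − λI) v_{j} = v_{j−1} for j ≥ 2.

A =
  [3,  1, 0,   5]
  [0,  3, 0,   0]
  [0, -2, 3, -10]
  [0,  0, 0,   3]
A Jordan chain for λ = 3 of length 2:
v_1 = (1, 0, -2, 0)ᵀ
v_2 = (0, 1, 0, 0)ᵀ

Let N = A − (3)·I. We want v_2 with N^2 v_2 = 0 but N^1 v_2 ≠ 0; then v_{j-1} := N · v_j for j = 2, …, 2.

Pick v_2 = (0, 1, 0, 0)ᵀ.
Then v_1 = N · v_2 = (1, 0, -2, 0)ᵀ.

Sanity check: (A − (3)·I) v_1 = (0, 0, 0, 0)ᵀ = 0. ✓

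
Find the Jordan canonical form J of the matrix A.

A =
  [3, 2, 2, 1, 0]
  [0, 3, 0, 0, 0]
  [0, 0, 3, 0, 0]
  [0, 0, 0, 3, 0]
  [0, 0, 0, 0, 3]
J_2(3) ⊕ J_1(3) ⊕ J_1(3) ⊕ J_1(3)

The characteristic polynomial is
  det(x·I − A) = x^5 - 15*x^4 + 90*x^3 - 270*x^2 + 405*x - 243 = (x - 3)^5

Eigenvalues and multiplicities (the geometric multiplicity of λ is n − rank(A − λI), which equals the number of Jordan blocks for λ):
  λ = 3: algebraic multiplicity = 5, geometric multiplicity = 4

Determining the block sizes for each eigenvalue:
  λ = 3: 4 blocks summing to 5 forces exactly one block of size 2 and the rest size 1 → block sizes [2, 1, 1, 1]

Assembling the blocks gives a Jordan form
J =
  [3, 1, 0, 0, 0]
  [0, 3, 0, 0, 0]
  [0, 0, 3, 0, 0]
  [0, 0, 0, 3, 0]
  [0, 0, 0, 0, 3]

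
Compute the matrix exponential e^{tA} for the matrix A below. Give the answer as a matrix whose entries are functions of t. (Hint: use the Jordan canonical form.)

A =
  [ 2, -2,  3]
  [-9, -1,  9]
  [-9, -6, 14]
e^{tA} =
  [-3*t*exp(5*t) + exp(5*t), -2*t*exp(5*t), 3*t*exp(5*t)]
  [-9*t*exp(5*t), -6*t*exp(5*t) + exp(5*t), 9*t*exp(5*t)]
  [-9*t*exp(5*t), -6*t*exp(5*t), 9*t*exp(5*t) + exp(5*t)]

Strategy: write A = P · J · P⁻¹ where J is a Jordan canonical form, so e^{tA} = P · e^{tJ} · P⁻¹, and e^{tJ} can be computed block-by-block.

A has Jordan form
J =
  [5, 1, 0]
  [0, 5, 0]
  [0, 0, 5]
(up to reordering of blocks).

Per-block formulas:
  For a 1×1 block at λ = 5: exp(t · [5]) = [e^(5t)].
  For a 2×2 Jordan block J_2(5): exp(t · J_2(5)) = e^(5t)·(I + t·N), where N is the 2×2 nilpotent shift.

After assembling e^{tJ} and conjugating by P, we get:

e^{tA} =
  [-3*t*exp(5*t) + exp(5*t), -2*t*exp(5*t), 3*t*exp(5*t)]
  [-9*t*exp(5*t), -6*t*exp(5*t) + exp(5*t), 9*t*exp(5*t)]
  [-9*t*exp(5*t), -6*t*exp(5*t), 9*t*exp(5*t) + exp(5*t)]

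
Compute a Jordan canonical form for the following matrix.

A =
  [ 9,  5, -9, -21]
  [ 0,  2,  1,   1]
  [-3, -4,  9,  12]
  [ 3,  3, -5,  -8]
J_3(3) ⊕ J_1(3)

The characteristic polynomial is
  det(x·I − A) = x^4 - 12*x^3 + 54*x^2 - 108*x + 81 = (x - 3)^4

Eigenvalues and multiplicities (the geometric multiplicity of λ is n − rank(A − λI), which equals the number of Jordan blocks for λ):
  λ = 3: algebraic multiplicity = 4, geometric multiplicity = 2

Determining the block sizes for each eigenvalue:
  λ = 3: with am = 4 and gm = 2, the partition is not yet determined (e.g. several partitions of 4 into 2 parts exist). Let N = A − (3)·I. Computing rank(N^1) = 2, rank(N^2) = 1, rank(N^3) = 0; the number of blocks of size ≥ j is rank(N^{j−1}) − rank(N^j), giving [2, 1, 1]. So we have 1 block(s) of size 3, 1 block(s) of size 1 → block sizes [3, 1]

Assembling the blocks gives a Jordan form
J =
  [3, 1, 0, 0]
  [0, 3, 1, 0]
  [0, 0, 3, 0]
  [0, 0, 0, 3]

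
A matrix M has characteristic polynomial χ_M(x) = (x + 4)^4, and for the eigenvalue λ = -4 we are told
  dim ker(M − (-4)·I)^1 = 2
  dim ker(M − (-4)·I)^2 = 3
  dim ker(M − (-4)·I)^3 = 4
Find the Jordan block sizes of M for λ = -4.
Block sizes for λ = -4: [3, 1]

From the dimensions of kernels of powers, the number of Jordan blocks of size at least j is d_j − d_{j−1} where d_j = dim ker(N^j) (with d_0 = 0). Computing the differences gives [2, 1, 1].
The number of blocks of size exactly k is (#blocks of size ≥ k) − (#blocks of size ≥ k + 1), so the partition is: 1 block(s) of size 1, 1 block(s) of size 3.
In nonincreasing order the block sizes are [3, 1].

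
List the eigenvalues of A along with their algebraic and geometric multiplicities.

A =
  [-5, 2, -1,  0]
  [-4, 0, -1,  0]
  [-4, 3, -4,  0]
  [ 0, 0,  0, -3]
λ = -3: alg = 4, geom = 2

Step 1 — factor the characteristic polynomial to read off the algebraic multiplicities:
  χ_A(x) = (x + 3)^4

Step 2 — compute geometric multiplicities via the rank-nullity identity g(λ) = n − rank(A − λI):
  rank(A − (-3)·I) = 2, so dim ker(A − (-3)·I) = n − 2 = 2

Summary:
  λ = -3: algebraic multiplicity = 4, geometric multiplicity = 2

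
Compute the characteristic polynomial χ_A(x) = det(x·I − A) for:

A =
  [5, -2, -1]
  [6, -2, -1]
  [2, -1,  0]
x^3 - 3*x^2 + 3*x - 1

Expanding det(x·I − A) (e.g. by cofactor expansion or by noting that A is similar to its Jordan form J, which has the same characteristic polynomial as A) gives
  χ_A(x) = x^3 - 3*x^2 + 3*x - 1
which factors as (x - 1)^3. The eigenvalues (with algebraic multiplicities) are λ = 1 with multiplicity 3.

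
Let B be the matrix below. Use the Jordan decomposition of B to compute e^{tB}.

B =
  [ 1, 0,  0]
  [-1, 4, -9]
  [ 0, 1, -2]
e^{tB} =
  [exp(t), 0, 0]
  [-3*t^2*exp(t)/2 - t*exp(t), 3*t*exp(t) + exp(t), -9*t*exp(t)]
  [-t^2*exp(t)/2, t*exp(t), -3*t*exp(t) + exp(t)]

Strategy: write B = P · J · P⁻¹ where J is a Jordan canonical form, so e^{tB} = P · e^{tJ} · P⁻¹, and e^{tJ} can be computed block-by-block.

B has Jordan form
J =
  [1, 1, 0]
  [0, 1, 1]
  [0, 0, 1]
(up to reordering of blocks).

Per-block formulas:
  For a 3×3 Jordan block J_3(1): exp(t · J_3(1)) = e^(1t)·(I + t·N + (t^2/2)·N^2), where N is the 3×3 nilpotent shift.

After assembling e^{tJ} and conjugating by P, we get:

e^{tB} =
  [exp(t), 0, 0]
  [-3*t^2*exp(t)/2 - t*exp(t), 3*t*exp(t) + exp(t), -9*t*exp(t)]
  [-t^2*exp(t)/2, t*exp(t), -3*t*exp(t) + exp(t)]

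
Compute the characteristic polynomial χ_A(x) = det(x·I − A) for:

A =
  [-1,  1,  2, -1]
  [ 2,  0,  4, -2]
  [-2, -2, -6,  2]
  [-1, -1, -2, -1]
x^4 + 8*x^3 + 24*x^2 + 32*x + 16

Expanding det(x·I − A) (e.g. by cofactor expansion or by noting that A is similar to its Jordan form J, which has the same characteristic polynomial as A) gives
  χ_A(x) = x^4 + 8*x^3 + 24*x^2 + 32*x + 16
which factors as (x + 2)^4. The eigenvalues (with algebraic multiplicities) are λ = -2 with multiplicity 4.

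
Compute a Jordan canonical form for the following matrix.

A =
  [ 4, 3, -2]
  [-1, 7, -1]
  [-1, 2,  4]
J_3(5)

The characteristic polynomial is
  det(x·I − A) = x^3 - 15*x^2 + 75*x - 125 = (x - 5)^3

Eigenvalues and multiplicities (the geometric multiplicity of λ is n − rank(A − λI), which equals the number of Jordan blocks for λ):
  λ = 5: algebraic multiplicity = 3, geometric multiplicity = 1

Determining the block sizes for each eigenvalue:
  λ = 5: one block (gm = 1), so the single block has size am = 3 → block sizes [3]

Assembling the blocks gives a Jordan form
J =
  [5, 1, 0]
  [0, 5, 1]
  [0, 0, 5]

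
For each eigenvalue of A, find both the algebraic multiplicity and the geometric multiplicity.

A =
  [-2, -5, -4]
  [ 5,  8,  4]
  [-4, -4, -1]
λ = -1: alg = 1, geom = 1; λ = 3: alg = 2, geom = 1

Step 1 — factor the characteristic polynomial to read off the algebraic multiplicities:
  χ_A(x) = (x - 3)^2*(x + 1)

Step 2 — compute geometric multiplicities via the rank-nullity identity g(λ) = n − rank(A − λI):
  rank(A − (-1)·I) = 2, so dim ker(A − (-1)·I) = n − 2 = 1
  rank(A − (3)·I) = 2, so dim ker(A − (3)·I) = n − 2 = 1

Summary:
  λ = -1: algebraic multiplicity = 1, geometric multiplicity = 1
  λ = 3: algebraic multiplicity = 2, geometric multiplicity = 1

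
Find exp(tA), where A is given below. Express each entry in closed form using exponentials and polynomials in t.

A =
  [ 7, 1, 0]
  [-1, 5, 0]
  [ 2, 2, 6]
e^{tA} =
  [t*exp(6*t) + exp(6*t), t*exp(6*t), 0]
  [-t*exp(6*t), -t*exp(6*t) + exp(6*t), 0]
  [2*t*exp(6*t), 2*t*exp(6*t), exp(6*t)]

Strategy: write A = P · J · P⁻¹ where J is a Jordan canonical form, so e^{tA} = P · e^{tJ} · P⁻¹, and e^{tJ} can be computed block-by-block.

A has Jordan form
J =
  [6, 1, 0]
  [0, 6, 0]
  [0, 0, 6]
(up to reordering of blocks).

Per-block formulas:
  For a 2×2 Jordan block J_2(6): exp(t · J_2(6)) = e^(6t)·(I + t·N), where N is the 2×2 nilpotent shift.
  For a 1×1 block at λ = 6: exp(t · [6]) = [e^(6t)].

After assembling e^{tJ} and conjugating by P, we get:

e^{tA} =
  [t*exp(6*t) + exp(6*t), t*exp(6*t), 0]
  [-t*exp(6*t), -t*exp(6*t) + exp(6*t), 0]
  [2*t*exp(6*t), 2*t*exp(6*t), exp(6*t)]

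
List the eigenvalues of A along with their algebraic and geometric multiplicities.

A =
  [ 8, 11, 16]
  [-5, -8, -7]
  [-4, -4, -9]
λ = -3: alg = 3, geom = 1

Step 1 — factor the characteristic polynomial to read off the algebraic multiplicities:
  χ_A(x) = (x + 3)^3

Step 2 — compute geometric multiplicities via the rank-nullity identity g(λ) = n − rank(A − λI):
  rank(A − (-3)·I) = 2, so dim ker(A − (-3)·I) = n − 2 = 1

Summary:
  λ = -3: algebraic multiplicity = 3, geometric multiplicity = 1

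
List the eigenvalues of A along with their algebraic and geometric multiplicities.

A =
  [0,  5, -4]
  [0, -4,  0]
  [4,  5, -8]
λ = -4: alg = 3, geom = 2

Step 1 — factor the characteristic polynomial to read off the algebraic multiplicities:
  χ_A(x) = (x + 4)^3

Step 2 — compute geometric multiplicities via the rank-nullity identity g(λ) = n − rank(A − λI):
  rank(A − (-4)·I) = 1, so dim ker(A − (-4)·I) = n − 1 = 2

Summary:
  λ = -4: algebraic multiplicity = 3, geometric multiplicity = 2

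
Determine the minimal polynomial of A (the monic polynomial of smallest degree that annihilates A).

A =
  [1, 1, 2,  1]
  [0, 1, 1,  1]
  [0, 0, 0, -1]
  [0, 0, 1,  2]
x^2 - 2*x + 1

The characteristic polynomial is χ_A(x) = (x - 1)^4, so the eigenvalues are known. The minimal polynomial is
  m_A(x) = Π_λ (x − λ)^{k_λ}
where k_λ is the size of the *largest* Jordan block for λ (equivalently, the smallest k with (A − λI)^k v = 0 for every generalised eigenvector v of λ).

  λ = 1: largest Jordan block has size 2, contributing (x − 1)^2

So m_A(x) = (x - 1)^2 = x^2 - 2*x + 1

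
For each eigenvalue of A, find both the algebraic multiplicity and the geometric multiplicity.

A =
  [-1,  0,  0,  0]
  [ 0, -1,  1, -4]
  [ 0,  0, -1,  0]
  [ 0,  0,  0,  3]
λ = -1: alg = 3, geom = 2; λ = 3: alg = 1, geom = 1

Step 1 — factor the characteristic polynomial to read off the algebraic multiplicities:
  χ_A(x) = (x - 3)*(x + 1)^3

Step 2 — compute geometric multiplicities via the rank-nullity identity g(λ) = n − rank(A − λI):
  rank(A − (-1)·I) = 2, so dim ker(A − (-1)·I) = n − 2 = 2
  rank(A − (3)·I) = 3, so dim ker(A − (3)·I) = n − 3 = 1

Summary:
  λ = -1: algebraic multiplicity = 3, geometric multiplicity = 2
  λ = 3: algebraic multiplicity = 1, geometric multiplicity = 1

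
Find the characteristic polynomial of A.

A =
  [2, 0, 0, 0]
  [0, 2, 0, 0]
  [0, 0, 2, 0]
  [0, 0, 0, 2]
x^4 - 8*x^3 + 24*x^2 - 32*x + 16

Expanding det(x·I − A) (e.g. by cofactor expansion or by noting that A is similar to its Jordan form J, which has the same characteristic polynomial as A) gives
  χ_A(x) = x^4 - 8*x^3 + 24*x^2 - 32*x + 16
which factors as (x - 2)^4. The eigenvalues (with algebraic multiplicities) are λ = 2 with multiplicity 4.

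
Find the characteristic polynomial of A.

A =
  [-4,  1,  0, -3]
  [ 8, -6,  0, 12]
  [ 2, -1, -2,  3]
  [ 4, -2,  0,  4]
x^4 + 8*x^3 + 24*x^2 + 32*x + 16

Expanding det(x·I − A) (e.g. by cofactor expansion or by noting that A is similar to its Jordan form J, which has the same characteristic polynomial as A) gives
  χ_A(x) = x^4 + 8*x^3 + 24*x^2 + 32*x + 16
which factors as (x + 2)^4. The eigenvalues (with algebraic multiplicities) are λ = -2 with multiplicity 4.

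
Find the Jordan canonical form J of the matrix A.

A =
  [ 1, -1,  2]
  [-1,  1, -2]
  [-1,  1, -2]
J_2(0) ⊕ J_1(0)

The characteristic polynomial is
  det(x·I − A) = x^3

Eigenvalues and multiplicities (the geometric multiplicity of λ is n − rank(A − λI), which equals the number of Jordan blocks for λ):
  λ = 0: algebraic multiplicity = 3, geometric multiplicity = 2

Determining the block sizes for each eigenvalue:
  λ = 0: 2 blocks summing to 3 forces exactly one block of size 2 and the rest size 1 → block sizes [2, 1]

Assembling the blocks gives a Jordan form
J =
  [0, 1, 0]
  [0, 0, 0]
  [0, 0, 0]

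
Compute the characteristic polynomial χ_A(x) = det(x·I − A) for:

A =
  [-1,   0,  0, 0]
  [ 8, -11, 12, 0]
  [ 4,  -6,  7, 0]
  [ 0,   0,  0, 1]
x^4 + 4*x^3 - 6*x^2 - 4*x + 5

Expanding det(x·I − A) (e.g. by cofactor expansion or by noting that A is similar to its Jordan form J, which has the same characteristic polynomial as A) gives
  χ_A(x) = x^4 + 4*x^3 - 6*x^2 - 4*x + 5
which factors as (x - 1)^2*(x + 1)*(x + 5). The eigenvalues (with algebraic multiplicities) are λ = -5 with multiplicity 1, λ = -1 with multiplicity 1, λ = 1 with multiplicity 2.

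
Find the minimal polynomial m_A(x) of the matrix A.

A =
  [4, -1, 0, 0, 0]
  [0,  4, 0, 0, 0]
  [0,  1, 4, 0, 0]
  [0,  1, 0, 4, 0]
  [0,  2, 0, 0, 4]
x^2 - 8*x + 16

The characteristic polynomial is χ_A(x) = (x - 4)^5, so the eigenvalues are known. The minimal polynomial is
  m_A(x) = Π_λ (x − λ)^{k_λ}
where k_λ is the size of the *largest* Jordan block for λ (equivalently, the smallest k with (A − λI)^k v = 0 for every generalised eigenvector v of λ).

  λ = 4: largest Jordan block has size 2, contributing (x − 4)^2

So m_A(x) = (x - 4)^2 = x^2 - 8*x + 16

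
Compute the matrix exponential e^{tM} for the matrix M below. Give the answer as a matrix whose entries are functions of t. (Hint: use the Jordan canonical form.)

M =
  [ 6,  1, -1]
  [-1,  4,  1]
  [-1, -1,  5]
e^{tM} =
  [t^2*exp(5*t)/2 + t*exp(5*t) + exp(5*t), t^2*exp(5*t)/2 + t*exp(5*t), -t*exp(5*t)]
  [-t^2*exp(5*t)/2 - t*exp(5*t), -t^2*exp(5*t)/2 - t*exp(5*t) + exp(5*t), t*exp(5*t)]
  [-t*exp(5*t), -t*exp(5*t), exp(5*t)]

Strategy: write M = P · J · P⁻¹ where J is a Jordan canonical form, so e^{tM} = P · e^{tJ} · P⁻¹, and e^{tJ} can be computed block-by-block.

M has Jordan form
J =
  [5, 1, 0]
  [0, 5, 1]
  [0, 0, 5]
(up to reordering of blocks).

Per-block formulas:
  For a 3×3 Jordan block J_3(5): exp(t · J_3(5)) = e^(5t)·(I + t·N + (t^2/2)·N^2), where N is the 3×3 nilpotent shift.

After assembling e^{tJ} and conjugating by P, we get:

e^{tM} =
  [t^2*exp(5*t)/2 + t*exp(5*t) + exp(5*t), t^2*exp(5*t)/2 + t*exp(5*t), -t*exp(5*t)]
  [-t^2*exp(5*t)/2 - t*exp(5*t), -t^2*exp(5*t)/2 - t*exp(5*t) + exp(5*t), t*exp(5*t)]
  [-t*exp(5*t), -t*exp(5*t), exp(5*t)]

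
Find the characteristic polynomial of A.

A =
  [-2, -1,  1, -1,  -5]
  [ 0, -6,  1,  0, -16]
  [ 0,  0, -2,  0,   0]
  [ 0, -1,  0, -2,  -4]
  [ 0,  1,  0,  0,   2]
x^5 + 10*x^4 + 40*x^3 + 80*x^2 + 80*x + 32

Expanding det(x·I − A) (e.g. by cofactor expansion or by noting that A is similar to its Jordan form J, which has the same characteristic polynomial as A) gives
  χ_A(x) = x^5 + 10*x^4 + 40*x^3 + 80*x^2 + 80*x + 32
which factors as (x + 2)^5. The eigenvalues (with algebraic multiplicities) are λ = -2 with multiplicity 5.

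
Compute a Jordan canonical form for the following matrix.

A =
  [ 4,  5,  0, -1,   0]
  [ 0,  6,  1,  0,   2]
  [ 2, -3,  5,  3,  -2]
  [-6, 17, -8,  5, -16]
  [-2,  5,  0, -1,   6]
J_1(2) ⊕ J_3(6) ⊕ J_1(6)

The characteristic polynomial is
  det(x·I − A) = x^5 - 26*x^4 + 264*x^3 - 1296*x^2 + 3024*x - 2592 = (x - 6)^4*(x - 2)

Eigenvalues and multiplicities (the geometric multiplicity of λ is n − rank(A − λI), which equals the number of Jordan blocks for λ):
  λ = 2: algebraic multiplicity = 1, geometric multiplicity = 1
  λ = 6: algebraic multiplicity = 4, geometric multiplicity = 2

Determining the block sizes for each eigenvalue:
  λ = 2: one block (gm = 1), so the single block has size am = 1 → block sizes [1]
  λ = 6: with am = 4 and gm = 2, the partition is not yet determined (e.g. several partitions of 4 into 2 parts exist). Let N = A − (6)·I. Computing rank(N^1) = 3, rank(N^2) = 2, rank(N^3) = 1; the number of blocks of size ≥ j is rank(N^{j−1}) − rank(N^j), giving [2, 1, 1]. So we have 1 block(s) of size 3, 1 block(s) of size 1 → block sizes [3, 1]

Assembling the blocks gives a Jordan form
J =
  [2, 0, 0, 0, 0]
  [0, 6, 1, 0, 0]
  [0, 0, 6, 1, 0]
  [0, 0, 0, 6, 0]
  [0, 0, 0, 0, 6]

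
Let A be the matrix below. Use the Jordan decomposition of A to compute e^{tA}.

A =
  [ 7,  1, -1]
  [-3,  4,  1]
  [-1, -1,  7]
e^{tA} =
  [-t^2*exp(6*t)/2 + t*exp(6*t) + exp(6*t), t*exp(6*t), -t^2*exp(6*t)/2 - t*exp(6*t)]
  [t^2*exp(6*t) - 3*t*exp(6*t), -2*t*exp(6*t) + exp(6*t), t^2*exp(6*t) + t*exp(6*t)]
  [t^2*exp(6*t)/2 - t*exp(6*t), -t*exp(6*t), t^2*exp(6*t)/2 + t*exp(6*t) + exp(6*t)]

Strategy: write A = P · J · P⁻¹ where J is a Jordan canonical form, so e^{tA} = P · e^{tJ} · P⁻¹, and e^{tJ} can be computed block-by-block.

A has Jordan form
J =
  [6, 1, 0]
  [0, 6, 1]
  [0, 0, 6]
(up to reordering of blocks).

Per-block formulas:
  For a 3×3 Jordan block J_3(6): exp(t · J_3(6)) = e^(6t)·(I + t·N + (t^2/2)·N^2), where N is the 3×3 nilpotent shift.

After assembling e^{tJ} and conjugating by P, we get:

e^{tA} =
  [-t^2*exp(6*t)/2 + t*exp(6*t) + exp(6*t), t*exp(6*t), -t^2*exp(6*t)/2 - t*exp(6*t)]
  [t^2*exp(6*t) - 3*t*exp(6*t), -2*t*exp(6*t) + exp(6*t), t^2*exp(6*t) + t*exp(6*t)]
  [t^2*exp(6*t)/2 - t*exp(6*t), -t*exp(6*t), t^2*exp(6*t)/2 + t*exp(6*t) + exp(6*t)]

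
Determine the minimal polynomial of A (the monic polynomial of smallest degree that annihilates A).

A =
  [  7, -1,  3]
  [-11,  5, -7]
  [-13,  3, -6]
x^3 - 6*x^2 + 12*x - 8

The characteristic polynomial is χ_A(x) = (x - 2)^3, so the eigenvalues are known. The minimal polynomial is
  m_A(x) = Π_λ (x − λ)^{k_λ}
where k_λ is the size of the *largest* Jordan block for λ (equivalently, the smallest k with (A − λI)^k v = 0 for every generalised eigenvector v of λ).

  λ = 2: largest Jordan block has size 3, contributing (x − 2)^3

So m_A(x) = (x - 2)^3 = x^3 - 6*x^2 + 12*x - 8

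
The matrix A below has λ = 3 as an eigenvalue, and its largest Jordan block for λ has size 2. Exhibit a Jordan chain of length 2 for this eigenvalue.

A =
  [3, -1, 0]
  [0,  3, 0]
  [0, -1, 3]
A Jordan chain for λ = 3 of length 2:
v_1 = (-1, 0, -1)ᵀ
v_2 = (0, 1, 0)ᵀ

Let N = A − (3)·I. We want v_2 with N^2 v_2 = 0 but N^1 v_2 ≠ 0; then v_{j-1} := N · v_j for j = 2, …, 2.

Pick v_2 = (0, 1, 0)ᵀ.
Then v_1 = N · v_2 = (-1, 0, -1)ᵀ.

Sanity check: (A − (3)·I) v_1 = (0, 0, 0)ᵀ = 0. ✓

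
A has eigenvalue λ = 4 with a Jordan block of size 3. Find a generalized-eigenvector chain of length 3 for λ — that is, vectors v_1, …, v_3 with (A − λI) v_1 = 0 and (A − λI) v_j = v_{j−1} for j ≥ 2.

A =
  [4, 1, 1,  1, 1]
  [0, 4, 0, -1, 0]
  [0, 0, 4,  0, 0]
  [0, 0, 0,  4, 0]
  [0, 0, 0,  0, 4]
A Jordan chain for λ = 4 of length 3:
v_1 = (-1, 0, 0, 0, 0)ᵀ
v_2 = (1, -1, 0, 0, 0)ᵀ
v_3 = (0, 0, 0, 1, 0)ᵀ

Let N = A − (4)·I. We want v_3 with N^3 v_3 = 0 but N^2 v_3 ≠ 0; then v_{j-1} := N · v_j for j = 3, …, 2.

Pick v_3 = (0, 0, 0, 1, 0)ᵀ.
Then v_2 = N · v_3 = (1, -1, 0, 0, 0)ᵀ.
Then v_1 = N · v_2 = (-1, 0, 0, 0, 0)ᵀ.

Sanity check: (A − (4)·I) v_1 = (0, 0, 0, 0, 0)ᵀ = 0. ✓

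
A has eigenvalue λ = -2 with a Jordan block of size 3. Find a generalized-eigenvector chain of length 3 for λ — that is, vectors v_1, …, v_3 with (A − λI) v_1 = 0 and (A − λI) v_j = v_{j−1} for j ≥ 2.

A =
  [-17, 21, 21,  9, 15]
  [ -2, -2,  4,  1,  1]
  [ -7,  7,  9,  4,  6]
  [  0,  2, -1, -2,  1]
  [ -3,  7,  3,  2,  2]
A Jordan chain for λ = -2 of length 3:
v_1 = (-9, -1, -4, 0, -2)ᵀ
v_2 = (-15, -2, -7, 0, -3)ᵀ
v_3 = (1, 0, 0, 0, 0)ᵀ

Let N = A − (-2)·I. We want v_3 with N^3 v_3 = 0 but N^2 v_3 ≠ 0; then v_{j-1} := N · v_j for j = 3, …, 2.

Pick v_3 = (1, 0, 0, 0, 0)ᵀ.
Then v_2 = N · v_3 = (-15, -2, -7, 0, -3)ᵀ.
Then v_1 = N · v_2 = (-9, -1, -4, 0, -2)ᵀ.

Sanity check: (A − (-2)·I) v_1 = (0, 0, 0, 0, 0)ᵀ = 0. ✓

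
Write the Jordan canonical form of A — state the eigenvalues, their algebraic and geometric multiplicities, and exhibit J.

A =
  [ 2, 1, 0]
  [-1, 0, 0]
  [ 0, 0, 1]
J_2(1) ⊕ J_1(1)

The characteristic polynomial is
  det(x·I − A) = x^3 - 3*x^2 + 3*x - 1 = (x - 1)^3

Eigenvalues and multiplicities (the geometric multiplicity of λ is n − rank(A − λI), which equals the number of Jordan blocks for λ):
  λ = 1: algebraic multiplicity = 3, geometric multiplicity = 2

Determining the block sizes for each eigenvalue:
  λ = 1: 2 blocks summing to 3 forces exactly one block of size 2 and the rest size 1 → block sizes [2, 1]

Assembling the blocks gives a Jordan form
J =
  [1, 1, 0]
  [0, 1, 0]
  [0, 0, 1]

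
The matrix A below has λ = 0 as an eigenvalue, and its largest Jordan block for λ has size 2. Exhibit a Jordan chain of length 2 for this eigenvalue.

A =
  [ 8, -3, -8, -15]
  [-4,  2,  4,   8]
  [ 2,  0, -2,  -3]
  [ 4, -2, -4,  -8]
A Jordan chain for λ = 0 of length 2:
v_1 = (8, -4, 2, 4)ᵀ
v_2 = (1, 0, 0, 0)ᵀ

Let N = A − (0)·I. We want v_2 with N^2 v_2 = 0 but N^1 v_2 ≠ 0; then v_{j-1} := N · v_j for j = 2, …, 2.

Pick v_2 = (1, 0, 0, 0)ᵀ.
Then v_1 = N · v_2 = (8, -4, 2, 4)ᵀ.

Sanity check: (A − (0)·I) v_1 = (0, 0, 0, 0)ᵀ = 0. ✓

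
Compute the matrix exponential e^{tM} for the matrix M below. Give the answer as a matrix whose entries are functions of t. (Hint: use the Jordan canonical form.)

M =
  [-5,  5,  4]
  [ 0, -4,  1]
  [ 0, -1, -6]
e^{tM} =
  [exp(-5*t), t^2*exp(-5*t)/2 + 5*t*exp(-5*t), t^2*exp(-5*t)/2 + 4*t*exp(-5*t)]
  [0, t*exp(-5*t) + exp(-5*t), t*exp(-5*t)]
  [0, -t*exp(-5*t), -t*exp(-5*t) + exp(-5*t)]

Strategy: write M = P · J · P⁻¹ where J is a Jordan canonical form, so e^{tM} = P · e^{tJ} · P⁻¹, and e^{tJ} can be computed block-by-block.

M has Jordan form
J =
  [-5,  1,  0]
  [ 0, -5,  1]
  [ 0,  0, -5]
(up to reordering of blocks).

Per-block formulas:
  For a 3×3 Jordan block J_3(-5): exp(t · J_3(-5)) = e^(-5t)·(I + t·N + (t^2/2)·N^2), where N is the 3×3 nilpotent shift.

After assembling e^{tJ} and conjugating by P, we get:

e^{tM} =
  [exp(-5*t), t^2*exp(-5*t)/2 + 5*t*exp(-5*t), t^2*exp(-5*t)/2 + 4*t*exp(-5*t)]
  [0, t*exp(-5*t) + exp(-5*t), t*exp(-5*t)]
  [0, -t*exp(-5*t), -t*exp(-5*t) + exp(-5*t)]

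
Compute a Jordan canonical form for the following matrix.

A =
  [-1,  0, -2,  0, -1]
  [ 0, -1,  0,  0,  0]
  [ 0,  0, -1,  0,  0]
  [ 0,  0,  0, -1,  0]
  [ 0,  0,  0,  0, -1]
J_2(-1) ⊕ J_1(-1) ⊕ J_1(-1) ⊕ J_1(-1)

The characteristic polynomial is
  det(x·I − A) = x^5 + 5*x^4 + 10*x^3 + 10*x^2 + 5*x + 1 = (x + 1)^5

Eigenvalues and multiplicities (the geometric multiplicity of λ is n − rank(A − λI), which equals the number of Jordan blocks for λ):
  λ = -1: algebraic multiplicity = 5, geometric multiplicity = 4

Determining the block sizes for each eigenvalue:
  λ = -1: 4 blocks summing to 5 forces exactly one block of size 2 and the rest size 1 → block sizes [2, 1, 1, 1]

Assembling the blocks gives a Jordan form
J =
  [-1,  1,  0,  0,  0]
  [ 0, -1,  0,  0,  0]
  [ 0,  0, -1,  0,  0]
  [ 0,  0,  0, -1,  0]
  [ 0,  0,  0,  0, -1]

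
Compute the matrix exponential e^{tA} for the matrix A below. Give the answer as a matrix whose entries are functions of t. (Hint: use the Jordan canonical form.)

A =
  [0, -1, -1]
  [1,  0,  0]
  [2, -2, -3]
e^{tA} =
  [-t^2*exp(-t) + t*exp(-t) + exp(-t), -t*exp(-t), t^2*exp(-t)/2 - t*exp(-t)]
  [t^2*exp(-t) + t*exp(-t), t*exp(-t) + exp(-t), -t^2*exp(-t)/2]
  [-2*t^2*exp(-t) + 2*t*exp(-t), -2*t*exp(-t), t^2*exp(-t) - 2*t*exp(-t) + exp(-t)]

Strategy: write A = P · J · P⁻¹ where J is a Jordan canonical form, so e^{tA} = P · e^{tJ} · P⁻¹, and e^{tJ} can be computed block-by-block.

A has Jordan form
J =
  [-1,  1,  0]
  [ 0, -1,  1]
  [ 0,  0, -1]
(up to reordering of blocks).

Per-block formulas:
  For a 3×3 Jordan block J_3(-1): exp(t · J_3(-1)) = e^(-1t)·(I + t·N + (t^2/2)·N^2), where N is the 3×3 nilpotent shift.

After assembling e^{tJ} and conjugating by P, we get:

e^{tA} =
  [-t^2*exp(-t) + t*exp(-t) + exp(-t), -t*exp(-t), t^2*exp(-t)/2 - t*exp(-t)]
  [t^2*exp(-t) + t*exp(-t), t*exp(-t) + exp(-t), -t^2*exp(-t)/2]
  [-2*t^2*exp(-t) + 2*t*exp(-t), -2*t*exp(-t), t^2*exp(-t) - 2*t*exp(-t) + exp(-t)]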